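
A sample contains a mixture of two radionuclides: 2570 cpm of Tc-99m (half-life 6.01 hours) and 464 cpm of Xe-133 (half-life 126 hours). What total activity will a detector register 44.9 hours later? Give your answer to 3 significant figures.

Tc-99m: 2570 × (1/2)^(44.9/6.01) = 2570 × (1/2)^7.4709 ≈ 14.487 cpm.
Xe-133: 464 × (1/2)^(44.9/126) = 464 × (1/2)^0.35635 ≈ 362.45 cpm.
Total = 14.487 + 362.45 ≈ 376.94 cpm.

377 cpm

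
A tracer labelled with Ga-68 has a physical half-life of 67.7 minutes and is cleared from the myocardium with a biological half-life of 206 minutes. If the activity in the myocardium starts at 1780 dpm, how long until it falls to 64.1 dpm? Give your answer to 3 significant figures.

244 minutes

1/t_eff = 1/t_phys + 1/t_biol = 1/67.7 + 1/206 = 0.019625 per minute.
t_eff = 67.7 × 206 / (67.7 + 206) ≈ 50.954 minutes.
n = log₂(1780/64.1) ≈ 4.7954; t = 4.7954 × 50.954 ≈ 244.35 minutes.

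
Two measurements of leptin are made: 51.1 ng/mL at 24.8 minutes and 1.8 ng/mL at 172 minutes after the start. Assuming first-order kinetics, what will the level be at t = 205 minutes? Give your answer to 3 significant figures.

Over Δt = 172 − 24.8 = 147.2 minutes, the level fell by a factor of 51.1/1.8 ≈ 28.389.
n = log₂(28.389) ≈ 4.8273 half-lives, so t½ = 147.2/4.8273 ≈ 30.494 minutes.
From t = 172 to t = 205: 1.8 × (1/2)^((205−172)/30.494) ≈ 0.85016 ng/mL.

0.850 ng/mL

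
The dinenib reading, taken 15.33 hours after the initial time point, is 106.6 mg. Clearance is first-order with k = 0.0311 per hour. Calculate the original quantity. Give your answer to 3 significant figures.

172 mg

t½ = ln 2 / k = 0.69315 / 0.0311 ≈ 22.288 hours.
Number of half-lives elapsed: n = 15.33/22.288 ≈ 0.68782.
A₀ = A × 2^n = 106.6 × 2^0.68782 = 106.6 × 1.6109 ≈ 171.72 mg.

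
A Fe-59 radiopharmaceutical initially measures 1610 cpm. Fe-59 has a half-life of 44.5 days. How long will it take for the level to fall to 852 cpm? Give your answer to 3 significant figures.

Fraction remaining = 852/1610 ≈ 0.52919.
n = log₂(1610/852) = ln(1.8897)/ln 2 ≈ 0.91814 half-lives.
t = n × t½ = 0.91814 × 44.5 ≈ 40.857 days.

40.9 days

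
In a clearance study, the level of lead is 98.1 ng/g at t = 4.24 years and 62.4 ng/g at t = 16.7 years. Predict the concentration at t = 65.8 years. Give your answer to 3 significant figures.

Over Δt = 16.7 − 4.24 = 12.46 years, the level fell by a factor of 98.1/62.4 ≈ 1.5721.
n = log₂(1.5721) ≈ 0.65271 half-lives, so t½ = 12.46/0.65271 ≈ 19.09 years.
From t = 16.7 to t = 65.8: 62.4 × (1/2)^((65.8−16.7)/19.09) ≈ 10.493 ng/g.

10.5 ng/g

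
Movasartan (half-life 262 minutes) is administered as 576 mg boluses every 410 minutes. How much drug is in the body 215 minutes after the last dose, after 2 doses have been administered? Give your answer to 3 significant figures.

436 mg

The 2 doses were given 625, 215 minutes ago.
Total = 576·(1/2)^(625/262) + 576·(1/2)^(215/262)
      = 110.23 + 326.13 ≈ 436.37 mg.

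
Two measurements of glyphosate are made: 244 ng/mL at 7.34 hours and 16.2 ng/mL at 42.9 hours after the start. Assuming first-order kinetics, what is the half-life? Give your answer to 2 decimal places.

9.09 hours

Over Δt = 42.9 − 7.34 = 35.56 hours, the level fell by a factor of 244/16.2 ≈ 15.062.
n = log₂(15.062) ≈ 3.9128 half-lives, so t½ = 35.56/3.9128 ≈ 9.0881 hours.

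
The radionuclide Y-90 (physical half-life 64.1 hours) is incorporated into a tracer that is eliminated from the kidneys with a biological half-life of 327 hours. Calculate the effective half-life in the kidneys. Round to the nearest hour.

54 hours

1/t_eff = 1/t_phys + 1/t_biol = 1/64.1 + 1/327 = 0.018659 per hour.
t_eff = 64.1 × 327 / (64.1 + 327) ≈ 53.594 hours.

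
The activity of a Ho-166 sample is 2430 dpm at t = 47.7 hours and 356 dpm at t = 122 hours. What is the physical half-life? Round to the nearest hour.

Over Δt = 122 − 47.7 = 74.3 hours, the level fell by a factor of 2430/356 ≈ 6.8258.
n = log₂(6.8258) ≈ 2.771 half-lives, so t½ = 74.3/2.771 ≈ 26.813 hours.

27 hours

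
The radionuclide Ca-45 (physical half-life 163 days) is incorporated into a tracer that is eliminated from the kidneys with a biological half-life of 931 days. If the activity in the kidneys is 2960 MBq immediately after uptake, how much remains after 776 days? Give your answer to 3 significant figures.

61.3 MBq

1/t_eff = 1/t_phys + 1/t_biol = 1/163 + 1/931 = 0.0072091 per day.
t_eff = 163 × 931 / (163 + 931) ≈ 138.71 days.
Remaining = 2960 × (1/2)^(776/138.71) = 2960 × (1/2)^5.5942 ≈ 61.271 MBq.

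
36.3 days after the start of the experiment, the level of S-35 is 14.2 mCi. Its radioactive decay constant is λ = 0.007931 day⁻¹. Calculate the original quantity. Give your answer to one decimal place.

t½ = ln 2 / λ = 0.69315 / 0.007931 ≈ 87.397 days.
Number of half-lives elapsed: n = 36.3/87.397 ≈ 0.41535.
A₀ = A × 2^n = 14.2 × 2^0.41535 = 14.2 × 1.3336 ≈ 18.937 mCi.

18.9 mCi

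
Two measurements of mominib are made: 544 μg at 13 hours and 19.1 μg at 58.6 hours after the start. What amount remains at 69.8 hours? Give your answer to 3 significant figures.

Over Δt = 58.6 − 13 = 45.6 hours, the level fell by a factor of 544/19.1 ≈ 28.482.
n = log₂(28.482) ≈ 4.832 half-lives, so t½ = 45.6/4.832 ≈ 9.4372 hours.
From t = 58.6 to t = 69.8: 19.1 × (1/2)^((69.8−58.6)/9.4372) ≈ 8.3902 μg.

8.39 μg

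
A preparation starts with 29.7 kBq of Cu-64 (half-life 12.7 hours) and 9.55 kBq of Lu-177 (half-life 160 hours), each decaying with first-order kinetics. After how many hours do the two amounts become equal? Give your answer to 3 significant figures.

Set 29.7·(1/2)^(t/12.7) = 9.55·(1/2)^(t/160).
Taking log₂: log₂(29.7/9.55) = t·(1/12.7 − 1/160).
log₂(3.1099) = 1.6369; 1/12.7 − 1/160 = 0.07249.
t = 1.6369 / 0.07249 ≈ 22.581 hours.

22.6 hours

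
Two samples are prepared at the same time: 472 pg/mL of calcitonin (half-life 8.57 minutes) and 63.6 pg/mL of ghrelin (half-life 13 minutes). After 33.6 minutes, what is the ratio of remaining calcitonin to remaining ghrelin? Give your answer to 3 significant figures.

calcitonin: 472 × (1/2)^(33.6/8.57) = 472 × (1/2)^3.9207 ≈ 31.168 pg/mL.
ghrelin: 63.6 × (1/2)^(33.6/13) = 63.6 × (1/2)^2.5846 ≈ 10.603 pg/mL.
Ratio ≈ 31.168 / 10.603 ≈ 2.9397.

2.94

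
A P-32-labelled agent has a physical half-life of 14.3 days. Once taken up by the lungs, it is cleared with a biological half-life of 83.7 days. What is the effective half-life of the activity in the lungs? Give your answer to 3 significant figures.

1/t_eff = 1/t_phys + 1/t_biol = 1/14.3 + 1/83.7 = 0.081878 per day.
t_eff = 14.3 × 83.7 / (14.3 + 83.7) ≈ 12.213 days.

12.2 days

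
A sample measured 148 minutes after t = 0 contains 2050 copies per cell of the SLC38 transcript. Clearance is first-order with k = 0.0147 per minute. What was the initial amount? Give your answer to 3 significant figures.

t½ = ln 2 / k = 0.69315 / 0.0147 ≈ 47.153 minutes.
Number of half-lives elapsed: n = 148/47.153 ≈ 3.1387.
A₀ = A × 2^n = 2050 × 2^3.1387 = 2050 × 8.8075 ≈ 18055 copies per cell.

18100 copies per cell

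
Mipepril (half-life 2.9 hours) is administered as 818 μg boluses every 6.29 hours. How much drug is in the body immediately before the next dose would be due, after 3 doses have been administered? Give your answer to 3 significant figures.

The 3 doses were given 18.87, 12.58, 6.29 hours ago.
Total = 818·(1/2)^(18.87/2.9) + 818·(1/2)^(12.58/2.9) + 818·(1/2)^(6.29/2.9)
      = 8.9946 + 40.449 + 181.9 ≈ 231.34 μg.

231 μg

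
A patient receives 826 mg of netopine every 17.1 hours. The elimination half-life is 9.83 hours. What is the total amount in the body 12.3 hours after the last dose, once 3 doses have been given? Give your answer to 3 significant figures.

482 mg

The 3 doses were given 46.5, 29.4, 12.3 hours ago.
Total = 826·(1/2)^(46.5/9.83) + 826·(1/2)^(29.4/9.83) + 826·(1/2)^(12.3/9.83)
      = 31.116 + 103.91 + 346.98 ≈ 482.01 mg.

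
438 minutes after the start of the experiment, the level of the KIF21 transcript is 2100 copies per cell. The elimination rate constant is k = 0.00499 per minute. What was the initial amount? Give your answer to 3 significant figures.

t½ = ln 2 / k = 0.69315 / 0.00499 ≈ 138.91 minutes.
Number of half-lives elapsed: n = 438/138.91 ≈ 3.1532.
A₀ = A × 2^n = 2100 × 2^3.1532 = 2100 × 8.8962 ≈ 18682 copies per cell.

18700 copies per cell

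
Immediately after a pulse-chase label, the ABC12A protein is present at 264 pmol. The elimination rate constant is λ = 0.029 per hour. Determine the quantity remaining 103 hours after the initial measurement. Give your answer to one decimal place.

t½ = ln 2 / λ = 0.69315 / 0.029 ≈ 23.902 hours.
Number of half-lives: n = 103/23.902 ≈ 4.3093.
Remaining = 264 × (1/2)^4.3093 = 264 × 0.050439 ≈ 13.316 pmol.

13.3 pmol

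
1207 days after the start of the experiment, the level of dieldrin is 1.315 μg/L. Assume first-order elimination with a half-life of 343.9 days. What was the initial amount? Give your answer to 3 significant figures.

15.0 μg/L

Number of half-lives elapsed: n = 1207/343.9 ≈ 3.5097.
A₀ = A × 2^n = 1.315 × 2^3.5097 = 1.315 × 11.39 ≈ 14.978 μg/L.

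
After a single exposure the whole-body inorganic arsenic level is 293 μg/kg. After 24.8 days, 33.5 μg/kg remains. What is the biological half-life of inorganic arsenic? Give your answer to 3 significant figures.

A/A₀ = 33.5/293 ≈ 0.11433.
n = log₂(8.7463) ≈ 3.1287 half-lives elapsed in 24.8 days.
t½ = 24.8/3.1287 ≈ 7.9267 days.

7.93 days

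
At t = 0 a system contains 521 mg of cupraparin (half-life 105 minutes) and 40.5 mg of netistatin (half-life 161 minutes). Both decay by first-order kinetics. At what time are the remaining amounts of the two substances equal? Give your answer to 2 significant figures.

Set 521·(1/2)^(t/105) = 40.5·(1/2)^(t/161).
Taking log₂: log₂(521/40.5) = t·(1/105 − 1/161).
log₂(12.864) = 3.6853; 1/105 − 1/161 = 0.0033126.
t = 3.6853 / 0.0033126 ≈ 1112.5 minutes.

1100 minutes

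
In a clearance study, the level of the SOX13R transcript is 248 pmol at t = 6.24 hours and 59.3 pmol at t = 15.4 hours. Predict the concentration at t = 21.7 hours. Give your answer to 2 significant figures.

Over Δt = 15.4 − 6.24 = 9.16 hours, the level fell by a factor of 248/59.3 ≈ 4.1821.
n = log₂(4.1821) ≈ 2.0642 half-lives, so t½ = 9.16/2.0642 ≈ 4.4375 hours.
From t = 15.4 to t = 21.7: 59.3 × (1/2)^((21.7−15.4)/4.4375) ≈ 22.165 pmol.

22 pmol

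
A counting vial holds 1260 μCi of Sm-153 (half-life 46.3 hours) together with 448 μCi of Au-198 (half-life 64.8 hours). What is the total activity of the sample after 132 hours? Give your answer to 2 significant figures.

Sm-153: 1260 × (1/2)^(132/46.3) = 1260 × (1/2)^2.851 ≈ 174.64 μCi.
Au-198: 448 × (1/2)^(132/64.8) = 448 × (1/2)^2.037 ≈ 109.16 μCi.
Total = 174.64 + 109.16 ≈ 283.8 μCi.

280 μCi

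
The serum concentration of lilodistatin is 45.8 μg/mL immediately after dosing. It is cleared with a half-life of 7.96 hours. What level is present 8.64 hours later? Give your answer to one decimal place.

Number of half-lives: n = 8.64/7.96 ≈ 1.0854.
Remaining = 45.8 × (1/2)^1.0854 = 45.8 × 0.47125 ≈ 21.583 μg/mL.

21.6 μg/mL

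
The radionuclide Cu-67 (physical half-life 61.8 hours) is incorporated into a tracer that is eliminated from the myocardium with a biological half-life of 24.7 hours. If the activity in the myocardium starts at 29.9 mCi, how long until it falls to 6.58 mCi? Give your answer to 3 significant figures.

38.5 hours

1/t_eff = 1/t_phys + 1/t_biol = 1/61.8 + 1/24.7 = 0.056667 per hour.
t_eff = 61.8 × 24.7 / (61.8 + 24.7) ≈ 17.647 hours.
n = log₂(29.9/6.58) ≈ 2.184; t = 2.184 × 17.647 ≈ 38.541 hours.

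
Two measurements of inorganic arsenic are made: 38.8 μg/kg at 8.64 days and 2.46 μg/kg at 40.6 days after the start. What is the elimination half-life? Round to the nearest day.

Over Δt = 40.6 − 8.64 = 31.96 days, the level fell by a factor of 38.8/2.46 ≈ 15.772.
n = log₂(15.772) ≈ 3.9793 half-lives, so t½ = 31.96/3.9793 ≈ 8.0315 days.

8 days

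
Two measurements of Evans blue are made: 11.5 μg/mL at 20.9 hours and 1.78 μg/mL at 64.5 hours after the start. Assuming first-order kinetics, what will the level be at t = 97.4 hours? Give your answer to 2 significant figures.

0.44 μg/mL

Over Δt = 64.5 − 20.9 = 43.6 hours, the level fell by a factor of 11.5/1.78 ≈ 6.4607.
n = log₂(6.4607) ≈ 2.6917 half-lives, so t½ = 43.6/2.6917 ≈ 16.198 hours.
From t = 64.5 to t = 97.4: 1.78 × (1/2)^((97.4−64.5)/16.198) ≈ 0.43551 μg/mL.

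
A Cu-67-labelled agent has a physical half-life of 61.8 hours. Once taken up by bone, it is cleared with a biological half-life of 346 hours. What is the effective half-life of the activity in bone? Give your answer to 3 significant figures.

52.4 hours

1/t_eff = 1/t_phys + 1/t_biol = 1/61.8 + 1/346 = 0.019071 per hour.
t_eff = 61.8 × 346 / (61.8 + 346) ≈ 52.435 hours.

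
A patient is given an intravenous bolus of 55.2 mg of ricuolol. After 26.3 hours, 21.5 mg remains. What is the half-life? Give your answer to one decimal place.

19.3 hours

A/A₀ = 21.5/55.2 ≈ 0.38949.
n = log₂(2.5674) ≈ 1.3603 half-lives elapsed in 26.3 hours.
t½ = 26.3/1.3603 ≈ 19.334 hours.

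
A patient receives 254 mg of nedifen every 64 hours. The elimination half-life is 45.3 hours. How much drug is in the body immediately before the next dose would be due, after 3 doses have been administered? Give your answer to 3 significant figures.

145 mg

The 3 doses were given 192, 128, 64 hours ago.
Total = 254·(1/2)^(192/45.3) + 254·(1/2)^(128/45.3) + 254·(1/2)^(64/45.3)
      = 13.457 + 35.83 + 95.398 ≈ 144.68 mg.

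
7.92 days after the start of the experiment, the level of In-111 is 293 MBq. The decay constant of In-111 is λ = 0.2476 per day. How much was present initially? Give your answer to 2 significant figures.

t½ = ln 2 / λ = 0.69315 / 0.2476 ≈ 2.7995 days.
Number of half-lives elapsed: n = 7.92/2.7995 ≈ 2.8291.
A₀ = A × 2^n = 293 × 2^2.8291 = 293 × 7.1064 ≈ 2082.2 MBq.

2100 MBq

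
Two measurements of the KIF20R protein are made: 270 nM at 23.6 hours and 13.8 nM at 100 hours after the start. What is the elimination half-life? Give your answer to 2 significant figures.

Over Δt = 100 − 23.6 = 76.4 hours, the level fell by a factor of 270/13.8 ≈ 19.565.
n = log₂(19.565) ≈ 4.2902 half-lives, so t½ = 76.4/4.2902 ≈ 17.808 hours.

18 hours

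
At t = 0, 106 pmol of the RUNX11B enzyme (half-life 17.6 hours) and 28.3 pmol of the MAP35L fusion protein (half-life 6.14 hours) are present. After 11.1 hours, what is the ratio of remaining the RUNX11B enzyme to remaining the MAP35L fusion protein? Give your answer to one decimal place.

RUNX11B enzyme: 106 × (1/2)^(11.1/17.6) = 106 × (1/2)^0.63068 ≈ 68.462 pmol.
MAP35L fusion protein: 28.3 × (1/2)^(11.1/6.14) = 28.3 × (1/2)^1.8078 ≈ 8.0831 pmol.
Ratio ≈ 68.462 / 8.0831 ≈ 8.4698.

8.5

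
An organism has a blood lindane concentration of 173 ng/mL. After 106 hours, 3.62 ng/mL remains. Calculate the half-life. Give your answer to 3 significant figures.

19.0 hours

A/A₀ = 3.62/173 ≈ 0.020925.
n = log₂(47.79) ≈ 5.5786 half-lives elapsed in 106 hours.
t½ = 106/5.5786 ≈ 19.001 hours.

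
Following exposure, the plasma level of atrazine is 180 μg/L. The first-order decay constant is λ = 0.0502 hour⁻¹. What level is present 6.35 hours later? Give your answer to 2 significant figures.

t½ = ln 2 / λ = 0.69315 / 0.0502 ≈ 13.808 hours.
Number of half-lives: n = 6.35/13.808 ≈ 0.45989.
Remaining = 180 × (1/2)^0.45989 = 180 × 0.72704 ≈ 130.87 μg/L.

130 μg/L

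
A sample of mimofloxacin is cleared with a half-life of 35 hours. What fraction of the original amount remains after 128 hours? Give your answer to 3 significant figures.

n = 128/35 ≈ 3.6571 half-lives.
Fraction remaining = (1/2)^3.6571 ≈ 0.079267.

0.0793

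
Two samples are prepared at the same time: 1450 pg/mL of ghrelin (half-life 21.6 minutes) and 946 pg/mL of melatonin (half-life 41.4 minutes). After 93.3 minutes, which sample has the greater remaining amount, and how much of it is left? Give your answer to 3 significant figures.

ghrelin: 1450 × (1/2)^4.3194 ≈ 72.625 pg/mL.
melatonin: 946 × (1/2)^2.2536 ≈ 198.37 pg/mL.
Melatonin has more remaining, at ≈ 198.37 pg/mL.

melatonin, 198 pg/mL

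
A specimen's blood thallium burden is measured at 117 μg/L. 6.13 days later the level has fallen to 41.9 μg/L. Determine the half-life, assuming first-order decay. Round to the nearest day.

4 days

A/A₀ = 41.9/117 ≈ 0.35812.
n = log₂(2.7924) ≈ 1.4815 half-lives elapsed in 6.13 days.
t½ = 6.13/1.4815 ≈ 4.1377 days.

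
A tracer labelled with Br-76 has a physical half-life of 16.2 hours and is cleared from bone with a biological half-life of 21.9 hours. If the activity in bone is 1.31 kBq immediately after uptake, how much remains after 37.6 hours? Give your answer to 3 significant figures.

0.0798 kBq

1/t_eff = 1/t_phys + 1/t_biol = 1/16.2 + 1/21.9 = 0.10739 per hour.
t_eff = 16.2 × 21.9 / (16.2 + 21.9) ≈ 9.3118 hours.
Remaining = 1.31 × (1/2)^(37.6/9.3118) = 1.31 × (1/2)^4.0379 ≈ 0.079753 kBq.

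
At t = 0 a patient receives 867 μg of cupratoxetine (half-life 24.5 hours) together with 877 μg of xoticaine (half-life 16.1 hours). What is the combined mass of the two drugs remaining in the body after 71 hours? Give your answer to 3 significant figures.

158 μg

cupratoxetine: 867 × (1/2)^(71/24.5) = 867 × (1/2)^2.898 ≈ 116.32 μg.
xoticaine: 877 × (1/2)^(71/16.1) = 877 × (1/2)^4.4099 ≈ 41.255 μg.
Total = 116.32 + 41.255 ≈ 157.57 μg.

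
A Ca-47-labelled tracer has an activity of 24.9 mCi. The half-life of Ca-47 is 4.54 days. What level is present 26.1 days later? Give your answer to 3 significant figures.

0.463 mCi

Number of half-lives: n = 26.1/4.54 ≈ 5.7489.
Remaining = 24.9 × (1/2)^5.7489 = 24.9 × 0.018596 ≈ 0.46303 mCi.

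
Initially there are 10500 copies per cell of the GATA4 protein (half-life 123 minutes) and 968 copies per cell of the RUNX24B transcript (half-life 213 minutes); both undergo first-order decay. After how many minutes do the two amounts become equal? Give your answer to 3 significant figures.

1000 minutes

Set 10500·(1/2)^(t/123) = 968·(1/2)^(t/213).
Taking log₂: log₂(10500/968) = t·(1/123 − 1/213).
log₂(10.847) = 3.4392; 1/123 − 1/213 = 0.0034352.
t = 3.4392 / 0.0034352 ≈ 1001.2 minutes.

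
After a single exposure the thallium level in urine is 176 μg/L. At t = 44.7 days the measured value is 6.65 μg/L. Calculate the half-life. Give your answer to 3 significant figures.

A/A₀ = 6.65/176 ≈ 0.037784.
n = log₂(26.466) ≈ 4.7261 half-lives elapsed in 44.7 days.
t½ = 44.7/4.7261 ≈ 9.4582 days.

9.46 days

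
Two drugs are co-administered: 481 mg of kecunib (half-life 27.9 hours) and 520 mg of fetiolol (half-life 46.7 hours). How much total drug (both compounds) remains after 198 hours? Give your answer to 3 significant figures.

31.0 mg

kecunib: 481 × (1/2)^(198/27.9) = 481 × (1/2)^7.0968 ≈ 3.514 mg.
fetiolol: 520 × (1/2)^(198/46.7) = 520 × (1/2)^4.2398 ≈ 27.522 mg.
Total = 3.514 + 27.522 ≈ 31.037 mg.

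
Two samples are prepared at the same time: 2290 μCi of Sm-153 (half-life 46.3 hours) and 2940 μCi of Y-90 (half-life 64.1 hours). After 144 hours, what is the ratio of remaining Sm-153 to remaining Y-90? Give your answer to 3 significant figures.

0.428

Sm-153: 2290 × (1/2)^(144/46.3) = 2290 × (1/2)^3.1102 ≈ 265.21 μCi.
Y-90: 2940 × (1/2)^(144/64.1) = 2940 × (1/2)^2.2465 ≈ 619.56 μCi.
Ratio ≈ 265.21 / 619.56 ≈ 0.42806.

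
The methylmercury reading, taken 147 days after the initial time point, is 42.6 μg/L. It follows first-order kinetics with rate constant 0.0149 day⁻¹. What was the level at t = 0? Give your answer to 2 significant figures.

380 μg/L

t½ = ln 2 / λ = 0.69315 / 0.0149 ≈ 46.52 days.
Number of half-lives elapsed: n = 147/46.52 ≈ 3.1599.
A₀ = A × 2^n = 42.6 × 2^3.1599 = 42.6 × 8.9379 ≈ 380.75 μg/L.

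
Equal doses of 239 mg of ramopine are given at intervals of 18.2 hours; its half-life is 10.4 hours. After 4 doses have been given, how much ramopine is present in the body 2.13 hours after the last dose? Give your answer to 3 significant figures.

293 mg

The 4 doses were given 56.73, 38.53, 20.33, 2.13 hours ago.
Total = 239·(1/2)^(56.73/10.4) + 239·(1/2)^(38.53/10.4) + 239·(1/2)^(20.33/10.4) + 239·(1/2)^(2.13/10.4)
      = 5.4493 + 18.329 + 61.651 + 207.37 ≈ 292.8 mg.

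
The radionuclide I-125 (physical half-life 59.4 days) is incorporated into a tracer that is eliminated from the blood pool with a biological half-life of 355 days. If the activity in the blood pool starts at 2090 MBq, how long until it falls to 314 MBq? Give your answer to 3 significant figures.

139 days

1/t_eff = 1/t_phys + 1/t_biol = 1/59.4 + 1/355 = 0.019652 per day.
t_eff = 59.4 × 355 / (59.4 + 355) ≈ 50.886 days.
n = log₂(2090/314) ≈ 2.7347; t = 2.7347 × 50.886 ≈ 139.16 days.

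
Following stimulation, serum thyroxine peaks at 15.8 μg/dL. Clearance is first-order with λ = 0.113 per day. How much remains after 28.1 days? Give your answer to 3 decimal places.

t½ = ln 2 / λ = 0.69315 / 0.113 ≈ 6.134 days.
Number of half-lives: n = 28.1/6.134 ≈ 4.581.
Remaining = 15.8 × (1/2)^4.581 = 15.8 × 0.041782 ≈ 0.66015 μg/dL.

0.660 μg/dL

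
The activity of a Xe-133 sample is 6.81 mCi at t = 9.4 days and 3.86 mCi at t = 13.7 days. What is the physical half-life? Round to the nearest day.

5 days

Over Δt = 13.7 − 9.4 = 4.3 days, the level fell by a factor of 6.81/3.86 ≈ 1.7642.
n = log₂(1.7642) ≈ 0.81905 half-lives, so t½ = 4.3/0.81905 ≈ 5.25 days.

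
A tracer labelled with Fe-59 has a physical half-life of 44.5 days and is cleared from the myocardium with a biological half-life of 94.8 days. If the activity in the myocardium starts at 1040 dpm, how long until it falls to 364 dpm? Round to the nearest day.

46 days

1/t_eff = 1/t_phys + 1/t_biol = 1/44.5 + 1/94.8 = 0.03302 per day.
t_eff = 44.5 × 94.8 / (44.5 + 94.8) ≈ 30.284 days.
n = log₂(1040/364) ≈ 1.5146; t = 1.5146 × 30.284 ≈ 45.868 days.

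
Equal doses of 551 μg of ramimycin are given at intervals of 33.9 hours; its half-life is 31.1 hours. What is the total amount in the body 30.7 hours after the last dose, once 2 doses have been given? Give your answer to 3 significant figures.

409 μg

The 2 doses were given 64.6, 30.7 hours ago.
Total = 551·(1/2)^(64.6/31.1) + 551·(1/2)^(30.7/31.1)
      = 130.58 + 277.97 ≈ 408.54 μg.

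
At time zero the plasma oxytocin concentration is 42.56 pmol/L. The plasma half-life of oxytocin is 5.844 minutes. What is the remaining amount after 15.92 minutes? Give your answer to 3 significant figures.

Number of half-lives: n = 15.92/5.844 ≈ 2.7242.
Remaining = 42.56 × (1/2)^2.7242 = 42.56 × 0.15134 ≈ 6.4409 pmol/L.

6.44 pmol/L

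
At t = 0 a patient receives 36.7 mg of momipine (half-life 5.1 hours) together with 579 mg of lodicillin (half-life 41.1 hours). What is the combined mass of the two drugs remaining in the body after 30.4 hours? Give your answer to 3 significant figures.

momipine: 36.7 × (1/2)^(30.4/5.1) = 36.7 × (1/2)^5.9608 ≈ 0.58924 mg.
lodicillin: 579 × (1/2)^(30.4/41.1) = 579 × (1/2)^0.73966 ≈ 346.75 mg.
Total = 0.58924 + 346.75 ≈ 347.34 mg.

347 mg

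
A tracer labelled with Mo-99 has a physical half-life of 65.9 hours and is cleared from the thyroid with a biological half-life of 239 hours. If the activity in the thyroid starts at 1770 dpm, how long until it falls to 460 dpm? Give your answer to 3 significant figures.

1/t_eff = 1/t_phys + 1/t_biol = 1/65.9 + 1/239 = 0.019359 per hour.
t_eff = 65.9 × 239 / (65.9 + 239) ≈ 51.657 hours.
n = log₂(1770/460) ≈ 1.944; t = 1.944 × 51.657 ≈ 100.42 hours.

100 hours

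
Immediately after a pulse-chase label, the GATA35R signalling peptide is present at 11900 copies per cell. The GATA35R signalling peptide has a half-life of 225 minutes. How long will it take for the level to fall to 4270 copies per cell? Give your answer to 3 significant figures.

333 minutes

Fraction remaining = 4270/11900 ≈ 0.35882.
n = log₂(11900/4270) = ln(2.7869)/ln 2 ≈ 1.4787 half-lives.
t = n × t½ = 1.4787 × 225 ≈ 332.7 minutes.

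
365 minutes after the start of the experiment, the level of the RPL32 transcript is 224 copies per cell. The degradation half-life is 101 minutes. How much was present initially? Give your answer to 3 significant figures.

2740 copies per cell

Number of half-lives elapsed: n = 365/101 ≈ 3.6139.
A₀ = A × 2^n = 224 × 2^3.6139 = 224 × 12.243 ≈ 2742.4 copies per cell.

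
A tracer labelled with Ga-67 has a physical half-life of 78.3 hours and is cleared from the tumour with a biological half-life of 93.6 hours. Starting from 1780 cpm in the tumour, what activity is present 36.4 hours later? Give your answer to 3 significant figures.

985 cpm

1/t_eff = 1/t_phys + 1/t_biol = 1/78.3 + 1/93.6 = 0.023455 per hour.
t_eff = 78.3 × 93.6 / (78.3 + 93.6) ≈ 42.635 hours.
Remaining = 1780 × (1/2)^(36.4/42.635) = 1780 × (1/2)^0.85377 ≈ 984.94 cpm.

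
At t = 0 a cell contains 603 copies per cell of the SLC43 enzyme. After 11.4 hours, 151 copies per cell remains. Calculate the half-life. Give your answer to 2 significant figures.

A/A₀ = 151/603 ≈ 0.25041.
n = log₂(3.9934) ≈ 1.9976 half-lives elapsed in 11.4 hours.
t½ = 11.4/1.9976 ≈ 5.7068 hours.

5.7 hours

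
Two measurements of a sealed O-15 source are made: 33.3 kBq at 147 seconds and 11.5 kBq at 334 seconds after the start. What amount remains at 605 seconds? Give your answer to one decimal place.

Over Δt = 334 − 147 = 187 seconds, the level fell by a factor of 33.3/11.5 ≈ 2.8957.
n = log₂(2.8957) ≈ 1.5339 half-lives, so t½ = 187/1.5339 ≈ 121.91 seconds.
From t = 334 to t = 605: 11.5 × (1/2)^((605−334)/121.91) ≈ 2.4634 kBq.

2.5 kBq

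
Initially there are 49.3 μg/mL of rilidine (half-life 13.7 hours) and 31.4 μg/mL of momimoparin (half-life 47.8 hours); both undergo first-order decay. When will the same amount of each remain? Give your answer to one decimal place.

12.5 hours

Set 49.3·(1/2)^(t/13.7) = 31.4·(1/2)^(t/47.8).
Taking log₂: log₂(49.3/31.4) = t·(1/13.7 − 1/47.8).
log₂(1.5701) = 0.65082; 1/13.7 − 1/47.8 = 0.052072.
t = 0.65082 / 0.052072 ≈ 12.498 hours.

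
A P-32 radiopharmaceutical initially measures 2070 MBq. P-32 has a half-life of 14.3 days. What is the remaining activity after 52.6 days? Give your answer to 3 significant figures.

162 MBq

Number of half-lives: n = 52.6/14.3 ≈ 3.6783.
Remaining = 2070 × (1/2)^3.6783 = 2070 × 0.078111 ≈ 161.69 MBq.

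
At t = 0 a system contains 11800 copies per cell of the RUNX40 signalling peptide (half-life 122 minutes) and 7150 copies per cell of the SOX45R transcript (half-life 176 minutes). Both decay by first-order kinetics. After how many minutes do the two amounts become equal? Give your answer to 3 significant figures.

287 minutes

Set 11800·(1/2)^(t/122) = 7150·(1/2)^(t/176).
Taking log₂: log₂(11800/7150) = t·(1/122 − 1/176).
log₂(1.6503) = 0.72277; 1/122 − 1/176 = 0.0025149.
t = 0.72277 / 0.0025149 ≈ 287.4 minutes.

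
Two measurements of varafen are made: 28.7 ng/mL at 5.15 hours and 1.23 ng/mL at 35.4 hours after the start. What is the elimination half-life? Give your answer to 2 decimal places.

6.66 hours

Over Δt = 35.4 − 5.15 = 30.25 hours, the level fell by a factor of 28.7/1.23 ≈ 23.333.
n = log₂(23.333) ≈ 4.5443 half-lives, so t½ = 30.25/4.5443 ≈ 6.6567 hours.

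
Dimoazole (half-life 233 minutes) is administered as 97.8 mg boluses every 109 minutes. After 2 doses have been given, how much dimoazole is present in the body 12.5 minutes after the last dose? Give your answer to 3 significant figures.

162 mg

The 2 doses were given 121.5, 12.5 minutes ago.
Total = 97.8·(1/2)^(121.5/233) + 97.8·(1/2)^(12.5/233)
      = 68.134 + 94.23 ≈ 162.36 mg.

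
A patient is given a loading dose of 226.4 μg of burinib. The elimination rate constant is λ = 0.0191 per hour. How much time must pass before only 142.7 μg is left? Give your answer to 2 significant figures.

24 hours

t½ = ln 2 / λ = 0.69315 / 0.0191 ≈ 36.29 hours.
Fraction remaining = 142.7/226.4 ≈ 0.6303.
n = log₂(226.4/142.7) = ln(1.5865)/ln 2 ≈ 0.66589 half-lives.
t = n × t½ = 0.66589 × 36.29 ≈ 24.165 hours.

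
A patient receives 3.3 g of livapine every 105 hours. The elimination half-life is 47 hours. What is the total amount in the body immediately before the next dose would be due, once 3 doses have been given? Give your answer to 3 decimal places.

The 3 doses were given 315, 210, 105 hours ago.
Total = 3.3·(1/2)^(315/47) + 3.3·(1/2)^(210/47) + 3.3·(1/2)^(105/47)
      = 0.031694 + 0.1491 + 0.70146 ≈ 0.88225 g.

0.882 g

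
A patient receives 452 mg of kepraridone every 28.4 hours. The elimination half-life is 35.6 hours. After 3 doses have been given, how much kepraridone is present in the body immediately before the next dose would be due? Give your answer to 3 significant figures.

The 3 doses were given 85.2, 56.8, 28.4 hours ago.
Total = 452·(1/2)^(85.2/35.6) + 452·(1/2)^(56.8/35.6) + 452·(1/2)^(28.4/35.6)
      = 86.039 + 149.57 + 260.01 ≈ 495.62 mg.

496 mg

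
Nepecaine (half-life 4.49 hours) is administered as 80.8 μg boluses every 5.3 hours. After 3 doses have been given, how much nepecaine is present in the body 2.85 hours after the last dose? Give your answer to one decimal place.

The 3 doses were given 13.45, 8.15, 2.85 hours ago.
Total = 80.8·(1/2)^(13.45/4.49) + 80.8·(1/2)^(8.15/4.49) + 80.8·(1/2)^(2.85/4.49)
      = 10.131 + 22.961 + 52.04 ≈ 85.132 μg.

85.1 μg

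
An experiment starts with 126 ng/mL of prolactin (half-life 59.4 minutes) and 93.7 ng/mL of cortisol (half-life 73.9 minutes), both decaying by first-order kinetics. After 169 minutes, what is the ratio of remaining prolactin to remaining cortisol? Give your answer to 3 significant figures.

0.913

prolactin: 126 × (1/2)^(169/59.4) = 126 × (1/2)^2.8451 ≈ 17.535 ng/mL.
cortisol: 93.7 × (1/2)^(169/73.9) = 93.7 × (1/2)^2.2869 ≈ 19.201 ng/mL.
Ratio ≈ 17.535 / 19.201 ≈ 0.91324.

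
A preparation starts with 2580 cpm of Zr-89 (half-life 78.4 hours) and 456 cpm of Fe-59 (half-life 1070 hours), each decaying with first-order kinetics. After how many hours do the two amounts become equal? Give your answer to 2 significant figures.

Set 2580·(1/2)^(t/78.4) = 456·(1/2)^(t/1070).
Taking log₂: log₂(2580/456) = t·(1/78.4 − 1/1070).
log₂(5.6579) = 2.5003; 1/78.4 − 1/1070 = 0.011821.
t = 2.5003 / 0.011821 ≈ 211.52 hours.

210 hours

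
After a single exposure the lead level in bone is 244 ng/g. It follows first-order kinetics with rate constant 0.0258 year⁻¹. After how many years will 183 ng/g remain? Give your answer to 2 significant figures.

11 years

t½ = ln 2 / λ = 0.69315 / 0.0258 ≈ 26.866 years.
Fraction remaining = 183/244 ≈ 0.75.
n = log₂(244/183) = ln(1.3333)/ln 2 ≈ 0.41504 half-lives.
t = n × t½ = 0.41504 × 26.866 ≈ 11.15 years.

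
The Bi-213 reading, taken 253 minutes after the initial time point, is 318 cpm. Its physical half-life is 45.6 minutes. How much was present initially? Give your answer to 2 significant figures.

Number of half-lives elapsed: n = 253/45.6 ≈ 5.5482.
A₀ = A × 2^n = 318 × 2^5.5482 = 318 × 46.794 ≈ 14880 cpm.

15000 cpm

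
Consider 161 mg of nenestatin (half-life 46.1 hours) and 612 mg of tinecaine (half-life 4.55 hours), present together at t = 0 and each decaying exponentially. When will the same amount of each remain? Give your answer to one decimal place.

9.7 hours

Set 161·(1/2)^(t/46.1) = 612·(1/2)^(t/4.55).
Taking log₂: log₂(161/612) = t·(1/46.1 − 1/4.55).
log₂(0.26307) = -1.9265; 1/46.1 − 1/4.55 = -0.19809.
t = -1.9265 / -0.19809 ≈ 9.7253 hours.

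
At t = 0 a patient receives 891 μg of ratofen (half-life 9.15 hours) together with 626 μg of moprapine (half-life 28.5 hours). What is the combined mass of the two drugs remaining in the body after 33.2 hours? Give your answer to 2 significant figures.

ratofen: 891 × (1/2)^(33.2/9.15) = 891 × (1/2)^3.6284 ≈ 72.047 μg.
moprapine: 626 × (1/2)^(33.2/28.5) = 626 × (1/2)^1.1649 ≈ 279.19 μg.
Total = 72.047 + 279.19 ≈ 351.24 μg.

350 μg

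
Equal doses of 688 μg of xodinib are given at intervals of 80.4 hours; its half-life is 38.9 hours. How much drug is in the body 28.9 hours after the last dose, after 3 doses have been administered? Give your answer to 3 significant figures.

533 μg

The 3 doses were given 189.7, 109.3, 28.9 hours ago.
Total = 688·(1/2)^(189.7/38.9) + 688·(1/2)^(109.3/38.9) + 688·(1/2)^(28.9/38.9)
      = 23.42 + 98.121 + 411.1 ≈ 532.64 μg.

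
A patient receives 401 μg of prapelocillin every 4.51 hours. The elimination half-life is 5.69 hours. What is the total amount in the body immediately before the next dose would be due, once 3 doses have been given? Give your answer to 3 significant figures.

442 μg

The 3 doses were given 13.53, 9.02, 4.51 hours ago.
Total = 401·(1/2)^(13.53/5.69) + 401·(1/2)^(9.02/5.69) + 401·(1/2)^(4.51/5.69)
      = 77.15 + 133.64 + 231.5 ≈ 442.29 μg.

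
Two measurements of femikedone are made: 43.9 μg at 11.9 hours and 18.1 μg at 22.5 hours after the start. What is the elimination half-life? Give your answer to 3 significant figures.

8.29 hours

Over Δt = 22.5 − 11.9 = 10.6 hours, the level fell by a factor of 43.9/18.1 ≈ 2.4254.
n = log₂(2.4254) ≈ 1.2782 half-lives, so t½ = 10.6/1.2782 ≈ 8.2927 hours.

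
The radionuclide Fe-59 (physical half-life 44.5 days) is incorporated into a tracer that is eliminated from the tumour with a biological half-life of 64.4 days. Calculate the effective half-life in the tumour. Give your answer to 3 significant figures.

1/t_eff = 1/t_phys + 1/t_biol = 1/44.5 + 1/64.4 = 0.038 per day.
t_eff = 44.5 × 64.4 / (44.5 + 64.4) ≈ 26.316 days.

26.3 days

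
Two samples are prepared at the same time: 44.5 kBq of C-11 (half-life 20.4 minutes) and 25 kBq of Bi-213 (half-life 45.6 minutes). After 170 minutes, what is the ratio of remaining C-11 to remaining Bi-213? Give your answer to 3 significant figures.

0.0731

C-11: 44.5 × (1/2)^(170/20.4) = 44.5 × (1/2)^8.3333 ≈ 0.13797 kBq.
Bi-213: 25 × (1/2)^(170/45.6) = 25 × (1/2)^3.7281 ≈ 1.8866 kBq.
Ratio ≈ 0.13797 / 1.8866 ≈ 0.07313.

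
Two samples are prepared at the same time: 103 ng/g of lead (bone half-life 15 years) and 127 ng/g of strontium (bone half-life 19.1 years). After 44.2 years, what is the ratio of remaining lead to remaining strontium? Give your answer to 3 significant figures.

0.523

lead: 103 × (1/2)^(44.2/15) = 103 × (1/2)^2.9467 ≈ 13.36 ng/g.
strontium: 127 × (1/2)^(44.2/19.1) = 127 × (1/2)^2.3141 ≈ 25.538 ng/g.
Ratio ≈ 13.36 / 25.538 ≈ 0.52315.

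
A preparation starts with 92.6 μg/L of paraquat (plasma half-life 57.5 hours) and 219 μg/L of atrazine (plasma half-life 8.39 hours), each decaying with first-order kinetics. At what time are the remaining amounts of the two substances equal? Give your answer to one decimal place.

Set 92.6·(1/2)^(t/57.5) = 219·(1/2)^(t/8.39).
Taking log₂: log₂(92.6/219) = t·(1/57.5 − 1/8.39).
log₂(0.42283) = -1.2418; 1/57.5 − 1/8.39 = -0.1018.
t = -1.2418 / -0.1018 ≈ 12.199 hours.

12.2 hours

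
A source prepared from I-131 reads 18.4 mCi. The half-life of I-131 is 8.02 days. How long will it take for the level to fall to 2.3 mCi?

2.3/18.4 = 1/8, so 3 half-lives have elapsed.
t = 3 × 8.02 = 24.06 days.

24.06 days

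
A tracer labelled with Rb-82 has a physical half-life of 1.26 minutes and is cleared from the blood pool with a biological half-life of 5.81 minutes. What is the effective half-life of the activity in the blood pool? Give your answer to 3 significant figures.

1.04 minutes

1/t_eff = 1/t_phys + 1/t_biol = 1/1.26 + 1/5.81 = 0.96577 per minute.
t_eff = 1.26 × 5.81 / (1.26 + 5.81) ≈ 1.0354 minutes.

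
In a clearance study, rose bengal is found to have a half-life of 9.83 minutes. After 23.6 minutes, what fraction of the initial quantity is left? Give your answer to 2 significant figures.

n = 23.6/9.83 ≈ 2.4008 half-lives.
Fraction remaining = (1/2)^2.4008 ≈ 0.18936.

0.19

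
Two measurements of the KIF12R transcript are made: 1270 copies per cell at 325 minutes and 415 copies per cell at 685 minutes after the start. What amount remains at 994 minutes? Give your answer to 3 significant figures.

159 copies per cell

Over Δt = 685 − 325 = 360 minutes, the level fell by a factor of 1270/415 ≈ 3.0602.
n = log₂(3.0602) ≈ 1.6136 half-lives, so t½ = 360/1.6136 ≈ 223.1 minutes.
From t = 685 to t = 994: 415 × (1/2)^((994−685)/223.1) ≈ 158.89 copies per cell.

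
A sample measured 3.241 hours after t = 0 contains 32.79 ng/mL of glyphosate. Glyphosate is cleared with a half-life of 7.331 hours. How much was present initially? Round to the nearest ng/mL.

Number of half-lives elapsed: n = 3.241/7.331 ≈ 0.4421.
A₀ = A × 2^n = 32.79 × 2^0.4421 = 32.79 × 1.3586 ≈ 44.548 ng/mL.

45 ng/mL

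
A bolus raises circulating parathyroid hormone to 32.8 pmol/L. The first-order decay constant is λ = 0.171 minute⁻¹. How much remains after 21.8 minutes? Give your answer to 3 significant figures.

t½ = ln 2 / λ = 0.69315 / 0.171 ≈ 4.0535 minutes.
Number of half-lives: n = 21.8/4.0535 ≈ 5.3781.
Remaining = 32.8 × (1/2)^5.3781 = 32.8 × 0.024046 ≈ 0.7887 pmol/L.

0.789 pmol/L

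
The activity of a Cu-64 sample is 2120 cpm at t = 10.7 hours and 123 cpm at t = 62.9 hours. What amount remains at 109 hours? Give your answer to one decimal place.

Over Δt = 62.9 − 10.7 = 52.2 hours, the level fell by a factor of 2120/123 ≈ 17.236.
n = log₂(17.236) ≈ 4.1073 half-lives, so t½ = 52.2/4.1073 ≈ 12.709 hours.
From t = 62.9 to t = 109: 123 × (1/2)^((109−62.9)/12.709) ≈ 9.9532 cpm.

10.0 cpm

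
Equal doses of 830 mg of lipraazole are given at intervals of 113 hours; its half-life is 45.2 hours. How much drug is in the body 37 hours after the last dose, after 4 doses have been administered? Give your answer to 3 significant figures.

571 mg

The 4 doses were given 376, 263, 150, 37 hours ago.
Total = 830·(1/2)^(376/45.2) + 830·(1/2)^(263/45.2) + 830·(1/2)^(150/45.2) + 830·(1/2)^(37/45.2)
      = 2.5998 + 14.707 + 83.193 + 470.61 ≈ 571.11 mg.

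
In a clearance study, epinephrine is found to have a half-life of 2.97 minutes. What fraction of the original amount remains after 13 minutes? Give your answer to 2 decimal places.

0.05

n = 13/2.97 ≈ 4.3771 half-lives.
Fraction remaining = (1/2)^4.3771 ≈ 0.048124.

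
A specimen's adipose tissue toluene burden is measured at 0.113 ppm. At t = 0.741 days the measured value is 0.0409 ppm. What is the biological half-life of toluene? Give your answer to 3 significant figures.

0.505 days

A/A₀ = 0.0409/0.113 ≈ 0.36195.
n = log₂(2.7628) ≈ 1.4662 half-lives elapsed in 0.741 days.
t½ = 0.741/1.4662 ≈ 0.50541 days.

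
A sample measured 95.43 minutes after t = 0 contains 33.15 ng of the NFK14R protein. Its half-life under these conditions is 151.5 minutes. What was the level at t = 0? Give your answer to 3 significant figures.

51.3 ng

Number of half-lives elapsed: n = 95.43/151.5 ≈ 0.6299.
A₀ = A × 2^n = 33.15 × 2^0.6299 = 33.15 × 1.5475 ≈ 51.298 ng.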